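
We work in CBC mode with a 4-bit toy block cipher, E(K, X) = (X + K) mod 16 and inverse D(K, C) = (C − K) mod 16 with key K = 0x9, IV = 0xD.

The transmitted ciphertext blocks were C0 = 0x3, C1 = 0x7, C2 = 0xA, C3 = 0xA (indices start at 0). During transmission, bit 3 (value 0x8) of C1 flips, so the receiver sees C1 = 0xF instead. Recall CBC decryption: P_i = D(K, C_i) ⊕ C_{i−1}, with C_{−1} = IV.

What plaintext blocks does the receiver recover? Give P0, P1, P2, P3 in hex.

P0 = 0x7, P1 = 0x5, P2 = 0xE, P3 = 0xB

Only C1 changed, to 0xF. In CBC, a change in C_i garbles P_i and flips the same bit in P_{i+1}. Decrypting the received ciphertext:
P0: D(K, 0x3) = 0xA; 0xA ⊕ 0xD = 0x7.
P1: D(K, 0xF) = 0x6; 0x6 ⊕ 0x3 = 0x5.
P2: D(K, 0xA) = 0x1; 0x1 ⊕ 0xF = 0xE.
P3: D(K, 0xA) = 0x1; 0x1 ⊕ 0xA = 0xB.
Blocks that differ from the original plaintext: P1, P2.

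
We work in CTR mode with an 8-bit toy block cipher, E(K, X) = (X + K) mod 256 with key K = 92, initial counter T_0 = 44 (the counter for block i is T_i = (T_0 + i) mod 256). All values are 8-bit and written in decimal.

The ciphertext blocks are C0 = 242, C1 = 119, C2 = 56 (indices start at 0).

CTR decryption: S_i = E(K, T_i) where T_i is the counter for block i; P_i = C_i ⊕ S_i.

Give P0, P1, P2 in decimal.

P0: T = 44, S = E(K, T) = 136; 242 ⊕ 136 = 122.
P1: T = 45, S = E(K, T) = 137; 119 ⊕ 137 = 254.
P2: T = 46, S = E(K, T) = 138; 56 ⊕ 138 = 178.

P0 = 122, P1 = 254, P2 = 178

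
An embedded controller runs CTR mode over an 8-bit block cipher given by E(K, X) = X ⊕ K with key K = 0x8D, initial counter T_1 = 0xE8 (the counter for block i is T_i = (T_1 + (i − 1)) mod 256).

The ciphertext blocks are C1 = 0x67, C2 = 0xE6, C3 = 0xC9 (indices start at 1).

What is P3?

P3 = 0xAE

CTR decryption: S_i = E(K, T_i) where T_i is the counter for block i; P_i = C_i ⊕ S_i.
P3: T = 0xEA, S = E(K, T) = 0x67; 0xC9 ⊕ 0x67 = 0xAE.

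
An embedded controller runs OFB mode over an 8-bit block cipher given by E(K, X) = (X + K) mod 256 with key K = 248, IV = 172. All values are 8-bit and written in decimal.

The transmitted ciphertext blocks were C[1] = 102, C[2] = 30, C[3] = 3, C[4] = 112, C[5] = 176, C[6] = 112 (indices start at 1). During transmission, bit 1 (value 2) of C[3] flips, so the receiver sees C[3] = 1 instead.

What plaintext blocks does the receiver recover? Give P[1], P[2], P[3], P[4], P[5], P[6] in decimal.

P[1] = 194, P[2] = 130, P[3] = 149, P[4] = 252, P[5] = 52, P[6] = 12

OFB decryption: S_i = E(K, S_{i−1}) with S_{0} = IV; P_i = C_i ⊕ S_i.
Only C[3] changed, to 1. In OFB, a change in C_i flips the same bit in P_i only; the keystream is unaffected. Decrypting the received ciphertext:
P[1]: S = E(K, 172) = 164; 102 ⊕ 164 = 194.
P[2]: S = E(K, 164) = 156; 30 ⊕ 156 = 130.
P[3]: S = E(K, 156) = 148; 1 ⊕ 148 = 149.
P[4]: S = E(K, 148) = 140; 112 ⊕ 140 = 252.
P[5]: S = E(K, 140) = 132; 176 ⊕ 132 = 52.
P[6]: S = E(K, 132) = 124; 112 ⊕ 124 = 12.
Blocks that differ from the original plaintext: P[3].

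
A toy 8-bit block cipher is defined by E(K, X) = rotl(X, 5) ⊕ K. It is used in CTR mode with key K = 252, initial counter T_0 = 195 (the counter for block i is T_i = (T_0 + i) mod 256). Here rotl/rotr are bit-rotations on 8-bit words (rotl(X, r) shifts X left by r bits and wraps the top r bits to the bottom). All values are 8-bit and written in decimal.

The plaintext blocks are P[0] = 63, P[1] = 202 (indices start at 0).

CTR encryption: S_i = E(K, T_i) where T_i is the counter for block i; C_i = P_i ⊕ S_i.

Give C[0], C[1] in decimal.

C[0] = 187, C[1] = 174

C[0]: T = 195, S = E(K, T) = 132; 63 ⊕ 132 = 187.
C[1]: T = 196, S = E(K, T) = 100; 202 ⊕ 100 = 174.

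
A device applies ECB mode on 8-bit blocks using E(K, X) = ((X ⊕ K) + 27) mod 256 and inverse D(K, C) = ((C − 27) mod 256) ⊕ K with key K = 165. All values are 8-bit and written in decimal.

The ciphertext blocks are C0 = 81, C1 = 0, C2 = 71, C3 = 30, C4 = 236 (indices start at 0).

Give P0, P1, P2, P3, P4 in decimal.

ECB decryption: P_i = D(K, C_i).
P0: D(K, 81) = 147.
P1: D(K, 0) = 64.
P2: D(K, 71) = 137.
P3: D(K, 30) = 166.
P4: D(K, 236) = 116.

P0 = 147, P1 = 64, P2 = 137, P3 = 166, P4 = 116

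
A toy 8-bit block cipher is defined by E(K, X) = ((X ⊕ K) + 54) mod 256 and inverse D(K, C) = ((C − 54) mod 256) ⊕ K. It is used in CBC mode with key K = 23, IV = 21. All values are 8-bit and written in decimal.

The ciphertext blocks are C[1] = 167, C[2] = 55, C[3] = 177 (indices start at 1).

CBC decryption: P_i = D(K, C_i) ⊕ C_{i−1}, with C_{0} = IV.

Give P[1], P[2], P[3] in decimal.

P[1]: D(K, 167) = 102; 102 ⊕ 21 = 115.
P[2]: D(K, 55) = 22; 22 ⊕ 167 = 177.
P[3]: D(K, 177) = 108; 108 ⊕ 55 = 91.

P[1] = 115, P[2] = 177, P[3] = 91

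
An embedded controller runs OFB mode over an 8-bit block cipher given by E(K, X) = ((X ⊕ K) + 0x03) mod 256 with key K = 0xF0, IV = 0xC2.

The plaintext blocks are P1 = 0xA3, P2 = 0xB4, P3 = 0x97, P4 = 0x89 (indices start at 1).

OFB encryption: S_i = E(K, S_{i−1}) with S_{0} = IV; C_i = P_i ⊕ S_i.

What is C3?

C1: S = E(K, 0xC2) = 0x35; 0xA3 ⊕ 0x35 = 0x96.
C2: S = E(K, 0x35) = 0xC8; 0xB4 ⊕ 0xC8 = 0x7C.
C3: S = E(K, 0xC8) = 0x3B; 0x97 ⊕ 0x3B = 0xAC.

C3 = 0xAC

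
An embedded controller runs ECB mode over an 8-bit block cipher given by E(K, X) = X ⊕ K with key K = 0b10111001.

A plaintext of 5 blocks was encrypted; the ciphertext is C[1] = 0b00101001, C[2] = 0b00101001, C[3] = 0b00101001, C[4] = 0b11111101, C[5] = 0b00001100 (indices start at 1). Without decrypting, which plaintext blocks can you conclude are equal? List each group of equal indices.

ECB encrypts each block independently with the same key, so equal ciphertext blocks imply equal plaintext blocks.
C[1] = C[2] = C[3] = 0b00101001, so P[1] = P[2] = P[3].

P[1] = P[2] = P[3]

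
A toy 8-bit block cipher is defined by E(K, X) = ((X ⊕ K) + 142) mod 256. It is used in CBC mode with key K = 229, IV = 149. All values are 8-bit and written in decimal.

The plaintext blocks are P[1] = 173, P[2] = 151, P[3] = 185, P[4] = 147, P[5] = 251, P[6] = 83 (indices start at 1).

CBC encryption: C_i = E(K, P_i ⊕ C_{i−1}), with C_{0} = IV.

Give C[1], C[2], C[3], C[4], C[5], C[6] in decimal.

C[1]: P[1] ⊕ 149 = 56; E(K, 56) = 107.
C[2]: P[2] ⊕ 107 = 252; E(K, 252) = 167.
C[3]: P[3] ⊕ 167 = 30; E(K, 30) = 137.
C[4]: P[4] ⊕ 137 = 26; E(K, 26) = 141.
C[5]: P[5] ⊕ 141 = 118; E(K, 118) = 33.
C[6]: P[6] ⊕ 33 = 114; E(K, 114) = 37.

C[1] = 107, C[2] = 167, C[3] = 137, C[4] = 141, C[5] = 33, C[6] = 37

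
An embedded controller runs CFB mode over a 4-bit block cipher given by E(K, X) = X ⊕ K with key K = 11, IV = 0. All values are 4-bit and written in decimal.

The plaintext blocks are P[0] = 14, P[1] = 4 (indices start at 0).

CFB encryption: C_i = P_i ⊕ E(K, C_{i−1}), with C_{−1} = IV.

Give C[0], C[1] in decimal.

C[0]: E(K, 0) = 11; 14 ⊕ 11 = 5.
C[1]: E(K, 5) = 14; 4 ⊕ 14 = 10.

C[0] = 5, C[1] = 10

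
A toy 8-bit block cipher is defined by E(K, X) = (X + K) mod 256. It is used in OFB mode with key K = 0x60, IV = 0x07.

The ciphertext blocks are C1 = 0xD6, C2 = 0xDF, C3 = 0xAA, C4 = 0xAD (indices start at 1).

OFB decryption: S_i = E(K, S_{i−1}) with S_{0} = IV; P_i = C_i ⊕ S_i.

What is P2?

P2 = 0x18

P1: S = E(K, 0x07) = 0x67; 0xD6 ⊕ 0x67 = 0xB1.
P2: S = E(K, 0x67) = 0xC7; 0xDF ⊕ 0xC7 = 0x18.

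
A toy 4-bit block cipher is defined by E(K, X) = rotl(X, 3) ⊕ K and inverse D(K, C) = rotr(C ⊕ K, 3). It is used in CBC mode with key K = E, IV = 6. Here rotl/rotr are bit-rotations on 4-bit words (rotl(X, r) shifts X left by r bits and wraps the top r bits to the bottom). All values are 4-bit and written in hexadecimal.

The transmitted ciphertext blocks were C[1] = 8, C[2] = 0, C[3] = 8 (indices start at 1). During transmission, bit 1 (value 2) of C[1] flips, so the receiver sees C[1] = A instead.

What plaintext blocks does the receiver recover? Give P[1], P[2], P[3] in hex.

P[1] = E, P[2] = 7, P[3] = C

CBC decryption: P_i = D(K, C_i) ⊕ C_{i−1}, with C_{0} = IV.
Only C[1] changed, to A. In CBC, a change in C_i garbles P_i and flips the same bit in P_{i+1}. Decrypting the received ciphertext:
P[1]: D(K, A) = 8; 8 ⊕ 6 = E.
P[2]: D(K, 0) = D; D ⊕ A = 7.
P[3]: D(K, 8) = C; C ⊕ 0 = C.
Blocks that differ from the original plaintext: P[1], P[2].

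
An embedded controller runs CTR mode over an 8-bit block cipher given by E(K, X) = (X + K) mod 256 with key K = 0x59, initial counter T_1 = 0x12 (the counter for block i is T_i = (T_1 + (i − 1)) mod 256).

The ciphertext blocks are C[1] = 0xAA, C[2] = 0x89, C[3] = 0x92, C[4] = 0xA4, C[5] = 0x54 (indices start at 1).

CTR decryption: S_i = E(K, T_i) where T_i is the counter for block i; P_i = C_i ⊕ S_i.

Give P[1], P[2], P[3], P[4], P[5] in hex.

P[1]: T = 0x12, S = E(K, T) = 0x6B; 0xAA ⊕ 0x6B = 0xC1.
P[2]: T = 0x13, S = E(K, T) = 0x6C; 0x89 ⊕ 0x6C = 0xE5.
P[3]: T = 0x14, S = E(K, T) = 0x6D; 0x92 ⊕ 0x6D = 0xFF.
P[4]: T = 0x15, S = E(K, T) = 0x6E; 0xA4 ⊕ 0x6E = 0xCA.
P[5]: T = 0x16, S = E(K, T) = 0x6F; 0x54 ⊕ 0x6F = 0x3B.

P[1] = 0xC1, P[2] = 0xE5, P[3] = 0xFF, P[4] = 0xCA, P[5] = 0x3B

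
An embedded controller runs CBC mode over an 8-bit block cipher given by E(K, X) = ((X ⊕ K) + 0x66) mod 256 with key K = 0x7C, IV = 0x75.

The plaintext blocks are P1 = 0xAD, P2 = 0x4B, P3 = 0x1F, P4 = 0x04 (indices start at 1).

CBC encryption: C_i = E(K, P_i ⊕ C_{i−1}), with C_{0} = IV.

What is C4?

C1: P1 ⊕ 0x75 = 0xD8; E(K, 0xD8) = 0x0A.
C2: P2 ⊕ 0x0A = 0x41; E(K, 0x41) = 0xA3.
C3: P3 ⊕ 0xA3 = 0xBC; E(K, 0xBC) = 0x26.
C4: P4 ⊕ 0x26 = 0x22; E(K, 0x22) = 0xC4.

C4 = 0xC4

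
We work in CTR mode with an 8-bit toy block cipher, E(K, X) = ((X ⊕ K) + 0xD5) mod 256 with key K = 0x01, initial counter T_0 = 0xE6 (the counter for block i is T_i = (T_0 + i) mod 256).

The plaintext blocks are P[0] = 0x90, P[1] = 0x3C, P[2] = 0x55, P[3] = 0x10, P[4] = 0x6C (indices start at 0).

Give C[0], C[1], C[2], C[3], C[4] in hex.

C[0] = 0x2C, C[1] = 0x87, C[2] = 0xEB, C[3] = 0xAD, C[4] = 0xAC

CTR encryption: S_i = E(K, T_i) where T_i is the counter for block i; C_i = P_i ⊕ S_i.
C[0]: T = 0xE6, S = E(K, T) = 0xBC; 0x90 ⊕ 0xBC = 0x2C.
C[1]: T = 0xE7, S = E(K, T) = 0xBB; 0x3C ⊕ 0xBB = 0x87.
C[2]: T = 0xE8, S = E(K, T) = 0xBE; 0x55 ⊕ 0xBE = 0xEB.
C[3]: T = 0xE9, S = E(K, T) = 0xBD; 0x10 ⊕ 0xBD = 0xAD.
C[4]: T = 0xEA, S = E(K, T) = 0xC0; 0x6C ⊕ 0xC0 = 0xAC.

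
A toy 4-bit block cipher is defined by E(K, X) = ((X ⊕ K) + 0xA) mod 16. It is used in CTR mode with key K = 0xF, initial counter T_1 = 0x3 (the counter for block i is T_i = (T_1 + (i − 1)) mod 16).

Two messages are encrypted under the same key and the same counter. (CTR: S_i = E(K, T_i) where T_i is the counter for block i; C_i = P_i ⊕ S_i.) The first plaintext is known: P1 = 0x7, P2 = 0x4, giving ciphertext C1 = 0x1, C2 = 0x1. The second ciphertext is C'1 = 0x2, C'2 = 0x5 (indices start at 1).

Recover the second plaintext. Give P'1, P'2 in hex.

In CTR with a reused counter, both messages share the same keystream S_i, so C_i ⊕ C'_i = P_i ⊕ P'_i and thus P'_i = P_i ⊕ C_i ⊕ C'_i.
P'1: 0x7 ⊕ 0x1 ⊕ 0x2 = 0x4.
P'2: 0x4 ⊕ 0x1 ⊕ 0x5 = 0x0.

P'1 = 0x4, P'2 = 0x0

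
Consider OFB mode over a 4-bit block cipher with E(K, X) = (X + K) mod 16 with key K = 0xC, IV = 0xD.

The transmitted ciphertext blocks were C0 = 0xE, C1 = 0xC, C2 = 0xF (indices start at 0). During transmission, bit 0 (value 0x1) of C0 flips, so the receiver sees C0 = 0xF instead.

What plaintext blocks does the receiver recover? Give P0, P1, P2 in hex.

OFB decryption: S_i = E(K, S_{i−1}) with S_{−1} = IV; P_i = C_i ⊕ S_i.
Only C0 changed, to 0xF. In OFB, a change in C_i flips the same bit in P_i only; the keystream is unaffected. Decrypting the received ciphertext:
P0: S = E(K, 0xD) = 0x9; 0xF ⊕ 0x9 = 0x6.
P1: S = E(K, 0x9) = 0x5; 0xC ⊕ 0x5 = 0x9.
P2: S = E(K, 0x5) = 0x1; 0xF ⊕ 0x1 = 0xE.
Blocks that differ from the original plaintext: P0.

P0 = 0x6, P1 = 0x9, P2 = 0xE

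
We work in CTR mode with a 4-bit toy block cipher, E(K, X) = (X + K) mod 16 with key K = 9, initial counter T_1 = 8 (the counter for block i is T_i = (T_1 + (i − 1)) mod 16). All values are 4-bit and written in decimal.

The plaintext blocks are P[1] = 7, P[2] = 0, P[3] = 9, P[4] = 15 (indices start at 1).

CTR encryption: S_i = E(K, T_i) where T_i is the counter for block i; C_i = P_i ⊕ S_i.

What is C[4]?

C[4] = 11

C[1]: T = 8, S = E(K, T) = 1; 7 ⊕ 1 = 6.
C[2]: T = 9, S = E(K, T) = 2; 0 ⊕ 2 = 2.
C[3]: T = 10, S = E(K, T) = 3; 9 ⊕ 3 = 10.
C[4]: T = 11, S = E(K, T) = 4; 15 ⊕ 4 = 11.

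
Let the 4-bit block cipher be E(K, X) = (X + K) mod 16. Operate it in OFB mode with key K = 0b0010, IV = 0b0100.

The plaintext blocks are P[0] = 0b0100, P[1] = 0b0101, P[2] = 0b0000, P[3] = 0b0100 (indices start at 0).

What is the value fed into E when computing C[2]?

0b1000

OFB encryption: S_i = E(K, S_{i−1}) with S_{−1} = IV; C_i = P_i ⊕ S_i.
C[0]: S = E(K, 0b0100) = 0b0110; 0b0100 ⊕ 0b0110 = 0b0010.
C[1]: S = E(K, 0b0110) = 0b1000; 0b0101 ⊕ 0b1000 = 0b1101.
C[2]: S = E(K, 0b1000) = 0b1010; 0b0000 ⊕ 0b1010 = 0b1010.
So the input to E for block [2] is 0b1000.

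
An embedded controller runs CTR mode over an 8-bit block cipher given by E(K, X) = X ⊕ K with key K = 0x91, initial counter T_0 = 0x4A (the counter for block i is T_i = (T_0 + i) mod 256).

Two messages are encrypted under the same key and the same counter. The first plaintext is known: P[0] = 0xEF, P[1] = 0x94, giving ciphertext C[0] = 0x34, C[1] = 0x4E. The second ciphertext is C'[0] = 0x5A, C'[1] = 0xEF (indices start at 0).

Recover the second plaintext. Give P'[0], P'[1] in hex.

P'[0] = 0x81, P'[1] = 0x35

In CTR with a reused counter, both messages share the same keystream S_i, so C_i ⊕ C'_i = P_i ⊕ P'_i and thus P'_i = P_i ⊕ C_i ⊕ C'_i.
P'[0]: 0xEF ⊕ 0x34 ⊕ 0x5A = 0x81.
P'[1]: 0x94 ⊕ 0x4E ⊕ 0xEF = 0x35.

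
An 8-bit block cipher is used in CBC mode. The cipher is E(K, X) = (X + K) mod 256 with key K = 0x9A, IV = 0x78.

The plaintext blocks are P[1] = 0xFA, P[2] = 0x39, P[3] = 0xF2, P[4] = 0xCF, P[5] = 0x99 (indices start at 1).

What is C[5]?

C[5] = 0xF5

CBC encryption: C_i = E(K, P_i ⊕ C_{i−1}), with C_{0} = IV.
C[1]: P[1] ⊕ 0x78 = 0x82; E(K, 0x82) = 0x1C.
C[2]: P[2] ⊕ 0x1C = 0x25; E(K, 0x25) = 0xBF.
C[3]: P[3] ⊕ 0xBF = 0x4D; E(K, 0x4D) = 0xE7.
C[4]: P[4] ⊕ 0xE7 = 0x28; E(K, 0x28) = 0xC2.
C[5]: P[5] ⊕ 0xC2 = 0x5B; E(K, 0x5B) = 0xF5.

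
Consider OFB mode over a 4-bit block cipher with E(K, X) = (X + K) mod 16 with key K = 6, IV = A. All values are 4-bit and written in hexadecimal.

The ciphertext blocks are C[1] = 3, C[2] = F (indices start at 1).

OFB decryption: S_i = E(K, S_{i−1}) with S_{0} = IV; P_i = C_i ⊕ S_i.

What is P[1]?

P[1]: S = E(K, A) = 0; 3 ⊕ 0 = 3.

P[1] = 3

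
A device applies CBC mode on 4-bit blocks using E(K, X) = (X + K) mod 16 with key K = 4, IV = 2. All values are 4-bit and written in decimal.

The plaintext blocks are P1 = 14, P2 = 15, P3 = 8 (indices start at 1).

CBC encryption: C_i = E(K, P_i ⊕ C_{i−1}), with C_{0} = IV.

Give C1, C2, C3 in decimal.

C1: P1 ⊕ 2 = 12; E(K, 12) = 0.
C2: P2 ⊕ 0 = 15; E(K, 15) = 3.
C3: P3 ⊕ 3 = 11; E(K, 11) = 15.

C1 = 0, C2 = 3, C3 = 15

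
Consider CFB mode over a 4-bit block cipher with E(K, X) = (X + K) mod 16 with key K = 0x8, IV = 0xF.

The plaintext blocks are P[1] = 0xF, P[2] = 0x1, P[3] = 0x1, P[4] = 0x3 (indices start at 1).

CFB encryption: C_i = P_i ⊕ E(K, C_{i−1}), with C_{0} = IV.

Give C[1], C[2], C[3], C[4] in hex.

C[1] = 0x8, C[2] = 0x1, C[3] = 0x8, C[4] = 0x3

C[1]: E(K, 0xF) = 0x7; 0xF ⊕ 0x7 = 0x8.
C[2]: E(K, 0x8) = 0x0; 0x1 ⊕ 0x0 = 0x1.
C[3]: E(K, 0x1) = 0x9; 0x1 ⊕ 0x9 = 0x8.
C[4]: E(K, 0x8) = 0x0; 0x3 ⊕ 0x0 = 0x3.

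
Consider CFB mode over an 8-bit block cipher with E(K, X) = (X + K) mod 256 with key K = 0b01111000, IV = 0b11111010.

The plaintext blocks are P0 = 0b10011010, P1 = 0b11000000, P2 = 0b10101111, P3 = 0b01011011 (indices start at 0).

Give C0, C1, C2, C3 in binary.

C0 = 0b11101000, C1 = 0b10100000, C2 = 0b10110111, C3 = 0b01110100

CFB encryption: C_i = P_i ⊕ E(K, C_{i−1}), with C_{−1} = IV.
C0: E(K, 0b11111010) = 0b01110010; 0b10011010 ⊕ 0b01110010 = 0b11101000.
C1: E(K, 0b11101000) = 0b01100000; 0b11000000 ⊕ 0b01100000 = 0b10100000.
C2: E(K, 0b10100000) = 0b00011000; 0b10101111 ⊕ 0b00011000 = 0b10110111.
C3: E(K, 0b10110111) = 0b00101111; 0b01011011 ⊕ 0b00101111 = 0b01110100.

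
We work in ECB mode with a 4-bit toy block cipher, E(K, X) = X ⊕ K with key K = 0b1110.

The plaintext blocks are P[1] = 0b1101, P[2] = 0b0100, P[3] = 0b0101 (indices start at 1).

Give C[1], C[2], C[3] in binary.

ECB encryption: C_i = E(K, P_i).
C[1]: E(K, 0b1101) = 0b0011.
C[2]: E(K, 0b0100) = 0b1010.
C[3]: E(K, 0b0101) = 0b1011.

C[1] = 0b0011, C[2] = 0b1010, C[3] = 0b1011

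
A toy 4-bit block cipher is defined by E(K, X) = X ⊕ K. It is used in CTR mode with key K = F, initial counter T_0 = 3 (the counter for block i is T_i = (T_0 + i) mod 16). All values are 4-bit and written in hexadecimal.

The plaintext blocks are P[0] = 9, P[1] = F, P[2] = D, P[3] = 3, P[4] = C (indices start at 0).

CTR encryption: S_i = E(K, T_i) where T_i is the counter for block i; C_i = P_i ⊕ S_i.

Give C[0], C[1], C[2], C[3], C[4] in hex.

C[0] = 5, C[1] = 4, C[2] = 7, C[3] = A, C[4] = 4

C[0]: T = 3, S = E(K, T) = C; 9 ⊕ C = 5.
C[1]: T = 4, S = E(K, T) = B; F ⊕ B = 4.
C[2]: T = 5, S = E(K, T) = A; D ⊕ A = 7.
C[3]: T = 6, S = E(K, T) = 9; 3 ⊕ 9 = A.
C[4]: T = 7, S = E(K, T) = 8; C ⊕ 8 = 4.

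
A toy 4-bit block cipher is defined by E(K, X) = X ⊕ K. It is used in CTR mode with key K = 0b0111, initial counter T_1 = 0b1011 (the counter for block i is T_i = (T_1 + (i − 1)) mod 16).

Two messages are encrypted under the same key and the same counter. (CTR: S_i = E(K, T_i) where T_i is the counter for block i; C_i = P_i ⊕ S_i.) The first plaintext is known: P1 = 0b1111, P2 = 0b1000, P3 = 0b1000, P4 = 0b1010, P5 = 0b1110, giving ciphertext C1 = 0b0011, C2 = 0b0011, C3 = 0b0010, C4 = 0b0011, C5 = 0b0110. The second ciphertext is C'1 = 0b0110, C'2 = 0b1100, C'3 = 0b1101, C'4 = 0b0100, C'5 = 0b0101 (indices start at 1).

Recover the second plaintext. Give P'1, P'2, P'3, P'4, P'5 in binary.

P'1 = 0b1010, P'2 = 0b0111, P'3 = 0b0111, P'4 = 0b1101, P'5 = 0b1101

In CTR with a reused counter, both messages share the same keystream S_i, so C_i ⊕ C'_i = P_i ⊕ P'_i and thus P'_i = P_i ⊕ C_i ⊕ C'_i.
P'1: 0b1111 ⊕ 0b0011 ⊕ 0b0110 = 0b1010.
P'2: 0b1000 ⊕ 0b0011 ⊕ 0b1100 = 0b0111.
P'3: 0b1000 ⊕ 0b0010 ⊕ 0b1101 = 0b0111.
P'4: 0b1010 ⊕ 0b0011 ⊕ 0b0100 = 0b1101.
P'5: 0b1110 ⊕ 0b0110 ⊕ 0b0101 = 0b1101.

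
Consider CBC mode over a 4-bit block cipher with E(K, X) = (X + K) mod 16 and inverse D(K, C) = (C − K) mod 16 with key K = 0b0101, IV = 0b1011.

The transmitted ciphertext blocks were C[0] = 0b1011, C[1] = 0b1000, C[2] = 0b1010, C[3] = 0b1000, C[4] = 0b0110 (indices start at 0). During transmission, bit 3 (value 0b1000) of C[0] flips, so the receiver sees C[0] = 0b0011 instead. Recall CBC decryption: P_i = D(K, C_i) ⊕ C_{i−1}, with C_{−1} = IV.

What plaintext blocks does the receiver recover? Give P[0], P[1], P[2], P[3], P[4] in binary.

Only C[0] changed, to 0b0011. In CBC, a change in C_i garbles P_i and flips the same bit in P_{i+1}. Decrypting the received ciphertext:
P[0]: D(K, 0b0011) = 0b1110; 0b1110 ⊕ 0b1011 = 0b0101.
P[1]: D(K, 0b1000) = 0b0011; 0b0011 ⊕ 0b0011 = 0b0000.
P[2]: D(K, 0b1010) = 0b0101; 0b0101 ⊕ 0b1000 = 0b1101.
P[3]: D(K, 0b1000) = 0b0011; 0b0011 ⊕ 0b1010 = 0b1001.
P[4]: D(K, 0b0110) = 0b0001; 0b0001 ⊕ 0b1000 = 0b1001.
Blocks that differ from the original plaintext: P[0], P[1].

P[0] = 0b0101, P[1] = 0b0000, P[2] = 0b1101, P[3] = 0b1001, P[4] = 0b1001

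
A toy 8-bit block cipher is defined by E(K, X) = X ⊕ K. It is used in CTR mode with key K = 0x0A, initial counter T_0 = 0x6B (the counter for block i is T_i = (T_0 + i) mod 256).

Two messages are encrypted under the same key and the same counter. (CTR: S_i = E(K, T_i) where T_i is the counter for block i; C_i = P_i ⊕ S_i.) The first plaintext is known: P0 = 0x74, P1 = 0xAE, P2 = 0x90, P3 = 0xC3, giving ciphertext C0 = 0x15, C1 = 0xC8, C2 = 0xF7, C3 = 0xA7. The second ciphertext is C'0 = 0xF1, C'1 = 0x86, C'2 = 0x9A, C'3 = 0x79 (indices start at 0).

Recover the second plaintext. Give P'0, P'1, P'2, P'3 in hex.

In CTR with a reused counter, both messages share the same keystream S_i, so C_i ⊕ C'_i = P_i ⊕ P'_i and thus P'_i = P_i ⊕ C_i ⊕ C'_i.
P'0: 0x74 ⊕ 0x15 ⊕ 0xF1 = 0x90.
P'1: 0xAE ⊕ 0xC8 ⊕ 0x86 = 0xE0.
P'2: 0x90 ⊕ 0xF7 ⊕ 0x9A = 0xFD.
P'3: 0xC3 ⊕ 0xA7 ⊕ 0x79 = 0x1D.

P'0 = 0x90, P'1 = 0xE0, P'2 = 0xFD, P'3 = 0x1D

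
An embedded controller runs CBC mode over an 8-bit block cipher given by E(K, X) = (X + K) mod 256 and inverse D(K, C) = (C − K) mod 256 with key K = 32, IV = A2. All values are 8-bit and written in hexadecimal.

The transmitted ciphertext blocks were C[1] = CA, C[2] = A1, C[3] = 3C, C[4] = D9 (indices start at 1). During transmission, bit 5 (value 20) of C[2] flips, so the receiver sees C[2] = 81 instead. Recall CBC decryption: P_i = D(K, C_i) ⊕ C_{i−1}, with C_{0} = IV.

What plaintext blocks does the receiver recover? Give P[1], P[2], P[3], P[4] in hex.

P[1] = 3A, P[2] = 85, P[3] = 8B, P[4] = 9B

Only C[2] changed, to 81. In CBC, a change in C_i garbles P_i and flips the same bit in P_{i+1}. Decrypting the received ciphertext:
P[1]: D(K, CA) = 98; 98 ⊕ A2 = 3A.
P[2]: D(K, 81) = 4F; 4F ⊕ CA = 85.
P[3]: D(K, 3C) = 0A; 0A ⊕ 81 = 8B.
P[4]: D(K, D9) = A7; A7 ⊕ 3C = 9B.
Blocks that differ from the original plaintext: P[2], P[3].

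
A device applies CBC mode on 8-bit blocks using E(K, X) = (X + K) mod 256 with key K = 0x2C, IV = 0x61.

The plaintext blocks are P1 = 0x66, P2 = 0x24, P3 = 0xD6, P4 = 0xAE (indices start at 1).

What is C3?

CBC encryption: C_i = E(K, P_i ⊕ C_{i−1}), with C_{0} = IV.
C1: P1 ⊕ 0x61 = 0x07; E(K, 0x07) = 0x33.
C2: P2 ⊕ 0x33 = 0x17; E(K, 0x17) = 0x43.
C3: P3 ⊕ 0x43 = 0x95; E(K, 0x95) = 0xC1.

C3 = 0xC1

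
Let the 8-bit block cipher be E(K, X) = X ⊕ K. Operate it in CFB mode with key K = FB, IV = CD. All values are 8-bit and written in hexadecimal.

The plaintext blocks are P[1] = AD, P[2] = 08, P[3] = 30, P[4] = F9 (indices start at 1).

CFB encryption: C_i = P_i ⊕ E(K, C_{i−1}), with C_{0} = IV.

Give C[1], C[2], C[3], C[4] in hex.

C[1] = 9B, C[2] = 68, C[3] = A3, C[4] = A1

C[1]: E(K, CD) = 36; AD ⊕ 36 = 9B.
C[2]: E(K, 9B) = 60; 08 ⊕ 60 = 68.
C[3]: E(K, 68) = 93; 30 ⊕ 93 = A3.
C[4]: E(K, A3) = 58; F9 ⊕ 58 = A1.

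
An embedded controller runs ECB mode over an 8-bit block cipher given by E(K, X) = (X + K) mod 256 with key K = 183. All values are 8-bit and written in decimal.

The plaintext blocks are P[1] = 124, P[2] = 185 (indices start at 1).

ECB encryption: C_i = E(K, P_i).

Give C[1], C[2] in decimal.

C[1] = 51, C[2] = 112

C[1]: E(K, 124) = 51.
C[2]: E(K, 185) = 112.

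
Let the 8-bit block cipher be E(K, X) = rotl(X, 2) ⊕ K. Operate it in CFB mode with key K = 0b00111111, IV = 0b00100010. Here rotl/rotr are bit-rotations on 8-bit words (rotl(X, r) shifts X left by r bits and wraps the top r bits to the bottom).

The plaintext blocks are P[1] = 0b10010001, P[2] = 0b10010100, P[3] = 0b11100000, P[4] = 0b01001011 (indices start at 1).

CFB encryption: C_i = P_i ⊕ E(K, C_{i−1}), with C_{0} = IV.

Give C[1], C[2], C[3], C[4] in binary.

C[1]: E(K, 0b00100010) = 0b10110111; 0b10010001 ⊕ 0b10110111 = 0b00100110.
C[2]: E(K, 0b00100110) = 0b10100111; 0b10010100 ⊕ 0b10100111 = 0b00110011.
C[3]: E(K, 0b00110011) = 0b11110011; 0b11100000 ⊕ 0b11110011 = 0b00010011.
C[4]: E(K, 0b00010011) = 0b01110011; 0b01001011 ⊕ 0b01110011 = 0b00111000.

C[1] = 0b00100110, C[2] = 0b00110011, C[3] = 0b00010011, C[4] = 0b00111000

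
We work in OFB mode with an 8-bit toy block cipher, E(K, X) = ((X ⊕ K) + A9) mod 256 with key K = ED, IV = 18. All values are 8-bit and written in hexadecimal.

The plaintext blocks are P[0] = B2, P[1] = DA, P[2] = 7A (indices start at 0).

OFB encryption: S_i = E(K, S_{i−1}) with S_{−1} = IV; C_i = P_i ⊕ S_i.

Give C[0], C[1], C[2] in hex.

C[0] = 2C, C[1] = C6, C[2] = E0

C[0]: S = E(K, 18) = 9E; B2 ⊕ 9E = 2C.
C[1]: S = E(K, 9E) = 1C; DA ⊕ 1C = C6.
C[2]: S = E(K, 1C) = 9A; 7A ⊕ 9A = E0.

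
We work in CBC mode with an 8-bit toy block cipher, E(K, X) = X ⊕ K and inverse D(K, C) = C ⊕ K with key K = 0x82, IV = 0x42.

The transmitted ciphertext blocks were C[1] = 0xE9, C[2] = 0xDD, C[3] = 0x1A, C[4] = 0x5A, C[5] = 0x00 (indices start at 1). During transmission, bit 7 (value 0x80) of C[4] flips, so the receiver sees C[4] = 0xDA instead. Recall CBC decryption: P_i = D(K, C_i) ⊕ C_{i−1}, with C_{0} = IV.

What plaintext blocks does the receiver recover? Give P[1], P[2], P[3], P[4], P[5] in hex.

Only C[4] changed, to 0xDA. In CBC, a change in C_i garbles P_i and flips the same bit in P_{i+1}. Decrypting the received ciphertext:
P[1]: D(K, 0xE9) = 0x6B; 0x6B ⊕ 0x42 = 0x29.
P[2]: D(K, 0xDD) = 0x5F; 0x5F ⊕ 0xE9 = 0xB6.
P[3]: D(K, 0x1A) = 0x98; 0x98 ⊕ 0xDD = 0x45.
P[4]: D(K, 0xDA) = 0x58; 0x58 ⊕ 0x1A = 0x42.
P[5]: D(K, 0x00) = 0x82; 0x82 ⊕ 0xDA = 0x58.
Blocks that differ from the original plaintext: P[4], P[5].

P[1] = 0x29, P[2] = 0xB6, P[3] = 0x45, P[4] = 0x42, P[5] = 0x58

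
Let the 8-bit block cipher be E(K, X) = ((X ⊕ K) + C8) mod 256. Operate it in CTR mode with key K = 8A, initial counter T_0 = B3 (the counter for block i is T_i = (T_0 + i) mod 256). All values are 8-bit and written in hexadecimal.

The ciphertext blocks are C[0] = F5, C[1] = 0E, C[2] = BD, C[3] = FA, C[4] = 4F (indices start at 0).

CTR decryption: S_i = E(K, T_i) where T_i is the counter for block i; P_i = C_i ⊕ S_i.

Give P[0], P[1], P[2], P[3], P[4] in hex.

P[0]: T = B3, S = E(K, T) = 01; F5 ⊕ 01 = F4.
P[1]: T = B4, S = E(K, T) = 06; 0E ⊕ 06 = 08.
P[2]: T = B5, S = E(K, T) = 07; BD ⊕ 07 = BA.
P[3]: T = B6, S = E(K, T) = 04; FA ⊕ 04 = FE.
P[4]: T = B7, S = E(K, T) = 05; 4F ⊕ 05 = 4A.

P[0] = F4, P[1] = 08, P[2] = BA, P[3] = FE, P[4] = 4A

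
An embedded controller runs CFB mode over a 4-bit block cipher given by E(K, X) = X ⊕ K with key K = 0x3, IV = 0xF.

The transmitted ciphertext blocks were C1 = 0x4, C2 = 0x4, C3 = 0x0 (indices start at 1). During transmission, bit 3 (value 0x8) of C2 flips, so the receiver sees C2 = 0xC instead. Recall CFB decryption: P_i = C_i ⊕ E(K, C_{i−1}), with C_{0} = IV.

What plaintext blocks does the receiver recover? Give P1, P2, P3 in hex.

Only C2 changed, to 0xC. In CFB, a change in C_i flips the same bit in P_i and garbles P_{i+1}. Decrypting the received ciphertext:
P1: E(K, 0xF) = 0xC; 0x4 ⊕ 0xC = 0x8.
P2: E(K, 0x4) = 0x7; 0xC ⊕ 0x7 = 0xB.
P3: E(K, 0xC) = 0xF; 0x0 ⊕ 0xF = 0xF.
Blocks that differ from the original plaintext: P2, P3.

P1 = 0x8, P2 = 0xB, P3 = 0xF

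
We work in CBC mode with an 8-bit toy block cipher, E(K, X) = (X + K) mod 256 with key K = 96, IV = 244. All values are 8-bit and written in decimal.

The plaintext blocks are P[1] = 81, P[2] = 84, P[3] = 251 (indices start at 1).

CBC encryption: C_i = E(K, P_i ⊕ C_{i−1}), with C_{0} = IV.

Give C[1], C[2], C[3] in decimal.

C[1]: P[1] ⊕ 244 = 165; E(K, 165) = 5.
C[2]: P[2] ⊕ 5 = 81; E(K, 81) = 177.
C[3]: P[3] ⊕ 177 = 74; E(K, 74) = 170.

C[1] = 5, C[2] = 177, C[3] = 170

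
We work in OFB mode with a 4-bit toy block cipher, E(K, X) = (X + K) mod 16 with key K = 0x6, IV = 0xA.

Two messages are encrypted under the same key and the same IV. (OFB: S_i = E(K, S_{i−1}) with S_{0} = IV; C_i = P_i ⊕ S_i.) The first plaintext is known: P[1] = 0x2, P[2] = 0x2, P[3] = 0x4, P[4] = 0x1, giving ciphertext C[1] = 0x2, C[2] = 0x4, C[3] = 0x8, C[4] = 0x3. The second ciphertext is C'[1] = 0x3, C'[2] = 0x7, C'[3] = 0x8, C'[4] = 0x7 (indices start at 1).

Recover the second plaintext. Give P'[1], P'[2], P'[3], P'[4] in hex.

In OFB with a reused IV, both messages share the same keystream S_i, so C_i ⊕ C'_i = P_i ⊕ P'_i and thus P'_i = P_i ⊕ C_i ⊕ C'_i.
P'[1]: 0x2 ⊕ 0x2 ⊕ 0x3 = 0x3.
P'[2]: 0x2 ⊕ 0x4 ⊕ 0x7 = 0x1.
P'[3]: 0x4 ⊕ 0x8 ⊕ 0x8 = 0x4.
P'[4]: 0x1 ⊕ 0x3 ⊕ 0x7 = 0x5.

P'[1] = 0x3, P'[2] = 0x1, P'[3] = 0x4, P'[4] = 0x5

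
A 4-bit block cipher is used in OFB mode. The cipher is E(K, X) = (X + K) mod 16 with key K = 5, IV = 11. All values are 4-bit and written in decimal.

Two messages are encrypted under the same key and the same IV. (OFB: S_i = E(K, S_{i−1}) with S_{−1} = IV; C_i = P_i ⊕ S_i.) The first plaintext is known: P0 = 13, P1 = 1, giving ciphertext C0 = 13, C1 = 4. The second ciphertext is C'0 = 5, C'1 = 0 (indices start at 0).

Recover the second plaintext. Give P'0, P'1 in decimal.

In OFB with a reused IV, both messages share the same keystream S_i, so C_i ⊕ C'_i = P_i ⊕ P'_i and thus P'_i = P_i ⊕ C_i ⊕ C'_i.
P'0: 13 ⊕ 13 ⊕ 5 = 5.
P'1: 1 ⊕ 4 ⊕ 0 = 5.

P'0 = 5, P'1 = 5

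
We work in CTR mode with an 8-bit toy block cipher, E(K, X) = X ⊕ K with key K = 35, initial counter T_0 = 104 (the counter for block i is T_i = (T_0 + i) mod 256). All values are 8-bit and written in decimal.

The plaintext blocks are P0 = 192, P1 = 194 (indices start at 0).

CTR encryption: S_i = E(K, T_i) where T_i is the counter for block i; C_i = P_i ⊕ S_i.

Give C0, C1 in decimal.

C0: T = 104, S = E(K, T) = 75; 192 ⊕ 75 = 139.
C1: T = 105, S = E(K, T) = 74; 194 ⊕ 74 = 136.

C0 = 139, C1 = 136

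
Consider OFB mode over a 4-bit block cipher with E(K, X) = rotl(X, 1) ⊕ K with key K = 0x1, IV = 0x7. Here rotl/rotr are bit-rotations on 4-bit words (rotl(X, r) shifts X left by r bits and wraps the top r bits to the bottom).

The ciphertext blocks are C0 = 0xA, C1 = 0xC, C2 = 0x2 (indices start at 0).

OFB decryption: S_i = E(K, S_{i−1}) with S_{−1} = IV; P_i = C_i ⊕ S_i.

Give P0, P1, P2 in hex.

P0: S = E(K, 0x7) = 0xF; 0xA ⊕ 0xF = 0x5.
P1: S = E(K, 0xF) = 0xE; 0xC ⊕ 0xE = 0x2.
P2: S = E(K, 0xE) = 0xC; 0x2 ⊕ 0xC = 0xE.

P0 = 0x5, P1 = 0x2, P2 = 0xE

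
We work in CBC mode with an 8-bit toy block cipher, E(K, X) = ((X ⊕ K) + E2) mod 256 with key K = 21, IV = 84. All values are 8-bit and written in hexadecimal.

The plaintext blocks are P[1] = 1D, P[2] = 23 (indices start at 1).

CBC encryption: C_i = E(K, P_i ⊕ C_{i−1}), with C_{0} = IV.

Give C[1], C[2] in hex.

C[1] = 9A, C[2] = 7A

C[1]: P[1] ⊕ 84 = 99; E(K, 99) = 9A.
C[2]: P[2] ⊕ 9A = B9; E(K, B9) = 7A.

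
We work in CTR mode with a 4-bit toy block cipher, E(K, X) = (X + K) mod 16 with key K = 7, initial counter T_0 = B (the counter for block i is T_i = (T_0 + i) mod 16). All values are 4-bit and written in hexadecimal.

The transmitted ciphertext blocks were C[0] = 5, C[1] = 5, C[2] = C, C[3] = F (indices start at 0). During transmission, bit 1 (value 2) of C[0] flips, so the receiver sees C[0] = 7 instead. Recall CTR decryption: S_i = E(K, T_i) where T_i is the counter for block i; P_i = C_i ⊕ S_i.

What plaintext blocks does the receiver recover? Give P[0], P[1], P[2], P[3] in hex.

P[0] = 5, P[1] = 6, P[2] = 8, P[3] = A

Only C[0] changed, to 7. In CTR, a change in C_i flips the same bit in P_i only; the keystream is unaffected. Decrypting the received ciphertext:
P[0]: T = B, S = E(K, T) = 2; 7 ⊕ 2 = 5.
P[1]: T = C, S = E(K, T) = 3; 5 ⊕ 3 = 6.
P[2]: T = D, S = E(K, T) = 4; C ⊕ 4 = 8.
P[3]: T = E, S = E(K, T) = 5; F ⊕ 5 = A.
Blocks that differ from the original plaintext: P[0].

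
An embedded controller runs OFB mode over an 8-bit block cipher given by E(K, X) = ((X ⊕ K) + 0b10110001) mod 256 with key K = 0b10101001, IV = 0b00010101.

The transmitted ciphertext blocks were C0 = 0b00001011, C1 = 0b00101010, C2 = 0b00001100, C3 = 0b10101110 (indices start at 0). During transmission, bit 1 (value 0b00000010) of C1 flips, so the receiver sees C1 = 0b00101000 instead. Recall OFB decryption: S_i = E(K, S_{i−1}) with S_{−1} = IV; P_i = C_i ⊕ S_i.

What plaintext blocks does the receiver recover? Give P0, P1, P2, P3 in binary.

Only C1 changed, to 0b00101000. In OFB, a change in C_i flips the same bit in P_i only; the keystream is unaffected. Decrypting the received ciphertext:
P0: S = E(K, 0b00010101) = 0b01101101; 0b00001011 ⊕ 0b01101101 = 0b01100110.
P1: S = E(K, 0b01101101) = 0b01110101; 0b00101000 ⊕ 0b01110101 = 0b01011101.
P2: S = E(K, 0b01110101) = 0b10001101; 0b00001100 ⊕ 0b10001101 = 0b10000001.
P3: S = E(K, 0b10001101) = 0b11010101; 0b10101110 ⊕ 0b11010101 = 0b01111011.
Blocks that differ from the original plaintext: P1.

P0 = 0b01100110, P1 = 0b01011101, P2 = 0b10000001, P3 = 0b01111011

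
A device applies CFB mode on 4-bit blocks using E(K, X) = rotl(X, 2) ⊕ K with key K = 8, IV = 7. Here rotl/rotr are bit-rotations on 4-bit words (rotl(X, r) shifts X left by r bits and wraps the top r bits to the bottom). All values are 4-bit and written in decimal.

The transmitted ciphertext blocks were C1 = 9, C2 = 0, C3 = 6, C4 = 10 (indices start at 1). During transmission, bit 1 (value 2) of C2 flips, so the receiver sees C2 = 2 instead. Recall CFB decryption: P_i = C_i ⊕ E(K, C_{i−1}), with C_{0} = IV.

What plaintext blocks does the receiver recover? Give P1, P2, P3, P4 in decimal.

Only C2 changed, to 2. In CFB, a change in C_i flips the same bit in P_i and garbles P_{i+1}. Decrypting the received ciphertext:
P1: E(K, 7) = 5; 9 ⊕ 5 = 12.
P2: E(K, 9) = 14; 2 ⊕ 14 = 12.
P3: E(K, 2) = 0; 6 ⊕ 0 = 6.
P4: E(K, 6) = 1; 10 ⊕ 1 = 11.
Blocks that differ from the original plaintext: P2, P3.

P1 = 12, P2 = 12, P3 = 6, P4 = 11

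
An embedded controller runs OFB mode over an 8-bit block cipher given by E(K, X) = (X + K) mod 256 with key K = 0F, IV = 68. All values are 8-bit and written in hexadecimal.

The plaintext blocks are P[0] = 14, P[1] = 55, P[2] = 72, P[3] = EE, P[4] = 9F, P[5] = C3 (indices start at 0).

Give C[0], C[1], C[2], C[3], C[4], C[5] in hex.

C[0] = 63, C[1] = D3, C[2] = E7, C[3] = 4A, C[4] = 2C, C[5] = 01

OFB encryption: S_i = E(K, S_{i−1}) with S_{−1} = IV; C_i = P_i ⊕ S_i.
C[0]: S = E(K, 68) = 77; 14 ⊕ 77 = 63.
C[1]: S = E(K, 77) = 86; 55 ⊕ 86 = D3.
C[2]: S = E(K, 86) = 95; 72 ⊕ 95 = E7.
C[3]: S = E(K, 95) = A4; EE ⊕ A4 = 4A.
C[4]: S = E(K, A4) = B3; 9F ⊕ B3 = 2C.
C[5]: S = E(K, B3) = C2; C3 ⊕ C2 = 01.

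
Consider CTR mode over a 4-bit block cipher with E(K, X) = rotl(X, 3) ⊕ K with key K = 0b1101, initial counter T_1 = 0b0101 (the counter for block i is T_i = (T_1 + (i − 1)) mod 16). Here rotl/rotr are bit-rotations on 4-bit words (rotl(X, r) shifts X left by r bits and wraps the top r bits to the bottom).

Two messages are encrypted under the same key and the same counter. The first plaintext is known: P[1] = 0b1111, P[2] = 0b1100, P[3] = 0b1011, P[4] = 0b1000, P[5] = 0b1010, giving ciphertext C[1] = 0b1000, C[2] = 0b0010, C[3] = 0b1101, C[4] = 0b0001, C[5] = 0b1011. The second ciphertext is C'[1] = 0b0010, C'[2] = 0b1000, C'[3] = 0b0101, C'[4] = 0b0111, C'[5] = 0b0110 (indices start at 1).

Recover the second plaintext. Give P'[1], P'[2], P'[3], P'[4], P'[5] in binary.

In CTR with a reused counter, both messages share the same keystream S_i, so C_i ⊕ C'_i = P_i ⊕ P'_i and thus P'_i = P_i ⊕ C_i ⊕ C'_i.
P'[1]: 0b1111 ⊕ 0b1000 ⊕ 0b0010 = 0b0101.
P'[2]: 0b1100 ⊕ 0b0010 ⊕ 0b1000 = 0b0110.
P'[3]: 0b1011 ⊕ 0b1101 ⊕ 0b0101 = 0b0011.
P'[4]: 0b1000 ⊕ 0b0001 ⊕ 0b0111 = 0b1110.
P'[5]: 0b1010 ⊕ 0b1011 ⊕ 0b0110 = 0b0111.

P'[1] = 0b0101, P'[2] = 0b0110, P'[3] = 0b0011, P'[4] = 0b1110, P'[5] = 0b0111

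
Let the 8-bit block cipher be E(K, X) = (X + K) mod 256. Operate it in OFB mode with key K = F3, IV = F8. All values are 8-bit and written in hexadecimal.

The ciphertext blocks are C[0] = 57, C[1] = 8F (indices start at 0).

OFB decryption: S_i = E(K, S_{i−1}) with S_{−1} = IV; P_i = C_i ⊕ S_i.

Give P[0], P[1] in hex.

P[0] = BC, P[1] = 51

P[0]: S = E(K, F8) = EB; 57 ⊕ EB = BC.
P[1]: S = E(K, EB) = DE; 8F ⊕ DE = 51.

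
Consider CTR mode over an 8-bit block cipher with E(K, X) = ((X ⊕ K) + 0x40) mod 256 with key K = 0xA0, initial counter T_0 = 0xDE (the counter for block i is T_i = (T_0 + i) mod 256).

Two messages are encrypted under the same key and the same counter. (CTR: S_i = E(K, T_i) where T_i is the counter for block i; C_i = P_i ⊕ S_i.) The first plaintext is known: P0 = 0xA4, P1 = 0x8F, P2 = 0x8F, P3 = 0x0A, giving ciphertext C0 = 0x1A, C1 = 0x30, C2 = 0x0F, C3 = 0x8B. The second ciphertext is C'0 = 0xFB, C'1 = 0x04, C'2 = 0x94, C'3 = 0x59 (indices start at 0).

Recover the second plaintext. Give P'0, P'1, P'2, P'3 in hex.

In CTR with a reused counter, both messages share the same keystream S_i, so C_i ⊕ C'_i = P_i ⊕ P'_i and thus P'_i = P_i ⊕ C_i ⊕ C'_i.
P'0: 0xA4 ⊕ 0x1A ⊕ 0xFB = 0x45.
P'1: 0x8F ⊕ 0x30 ⊕ 0x04 = 0xBB.
P'2: 0x8F ⊕ 0x0F ⊕ 0x94 = 0x14.
P'3: 0x0A ⊕ 0x8B ⊕ 0x59 = 0xD8.

P'0 = 0x45, P'1 = 0xBB, P'2 = 0x14, P'3 = 0xD8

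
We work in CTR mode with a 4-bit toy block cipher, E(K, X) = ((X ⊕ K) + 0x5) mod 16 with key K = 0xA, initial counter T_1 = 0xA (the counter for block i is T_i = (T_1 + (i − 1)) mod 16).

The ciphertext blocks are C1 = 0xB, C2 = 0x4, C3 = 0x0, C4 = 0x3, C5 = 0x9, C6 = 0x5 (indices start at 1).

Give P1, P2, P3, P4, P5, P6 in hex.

CTR decryption: S_i = E(K, T_i) where T_i is the counter for block i; P_i = C_i ⊕ S_i.
P1: T = 0xA, S = E(K, T) = 0x5; 0xB ⊕ 0x5 = 0xE.
P2: T = 0xB, S = E(K, T) = 0x6; 0x4 ⊕ 0x6 = 0x2.
P3: T = 0xC, S = E(K, T) = 0xB; 0x0 ⊕ 0xB = 0xB.
P4: T = 0xD, S = E(K, T) = 0xC; 0x3 ⊕ 0xC = 0xF.
P5: T = 0xE, S = E(K, T) = 0x9; 0x9 ⊕ 0x9 = 0x0.
P6: T = 0xF, S = E(K, T) = 0xA; 0x5 ⊕ 0xA = 0xF.

P1 = 0xE, P2 = 0x2, P3 = 0xB, P4 = 0xF, P5 = 0x0, P6 = 0xF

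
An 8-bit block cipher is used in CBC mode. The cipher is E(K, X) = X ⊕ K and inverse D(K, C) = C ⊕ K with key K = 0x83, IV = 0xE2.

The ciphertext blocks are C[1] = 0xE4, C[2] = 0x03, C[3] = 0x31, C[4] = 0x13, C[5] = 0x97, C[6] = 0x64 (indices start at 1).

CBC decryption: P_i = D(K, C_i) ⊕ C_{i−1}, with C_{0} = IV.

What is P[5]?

P[5]: D(K, 0x97) = 0x14; 0x14 ⊕ 0x13 = 0x07.

P[5] = 0x07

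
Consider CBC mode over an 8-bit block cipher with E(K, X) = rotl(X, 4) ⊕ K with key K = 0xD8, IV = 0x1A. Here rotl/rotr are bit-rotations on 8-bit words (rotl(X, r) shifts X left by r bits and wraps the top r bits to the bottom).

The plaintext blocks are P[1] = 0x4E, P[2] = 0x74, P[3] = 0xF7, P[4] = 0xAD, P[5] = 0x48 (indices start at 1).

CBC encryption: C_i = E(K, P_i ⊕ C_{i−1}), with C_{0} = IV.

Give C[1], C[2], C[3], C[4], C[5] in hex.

C[1]: P[1] ⊕ 0x1A = 0x54; E(K, 0x54) = 0x9D.
C[2]: P[2] ⊕ 0x9D = 0xE9; E(K, 0xE9) = 0x46.
C[3]: P[3] ⊕ 0x46 = 0xB1; E(K, 0xB1) = 0xC3.
C[4]: P[4] ⊕ 0xC3 = 0x6E; E(K, 0x6E) = 0x3E.
C[5]: P[5] ⊕ 0x3E = 0x76; E(K, 0x76) = 0xBF.

C[1] = 0x9D, C[2] = 0x46, C[3] = 0xC3, C[4] = 0x3E, C[5] = 0xBF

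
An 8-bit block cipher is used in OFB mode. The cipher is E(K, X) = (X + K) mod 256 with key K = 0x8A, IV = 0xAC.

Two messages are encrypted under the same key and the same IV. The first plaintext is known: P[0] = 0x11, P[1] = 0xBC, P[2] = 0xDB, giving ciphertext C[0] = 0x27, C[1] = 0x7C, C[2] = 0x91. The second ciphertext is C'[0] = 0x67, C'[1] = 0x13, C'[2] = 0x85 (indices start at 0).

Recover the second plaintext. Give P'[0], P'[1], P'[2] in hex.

In OFB with a reused IV, both messages share the same keystream S_i, so C_i ⊕ C'_i = P_i ⊕ P'_i and thus P'_i = P_i ⊕ C_i ⊕ C'_i.
P'[0]: 0x11 ⊕ 0x27 ⊕ 0x67 = 0x51.
P'[1]: 0xBC ⊕ 0x7C ⊕ 0x13 = 0xD3.
P'[2]: 0xDB ⊕ 0x91 ⊕ 0x85 = 0xCF.

P'[0] = 0x51, P'[1] = 0xD3, P'[2] = 0xCF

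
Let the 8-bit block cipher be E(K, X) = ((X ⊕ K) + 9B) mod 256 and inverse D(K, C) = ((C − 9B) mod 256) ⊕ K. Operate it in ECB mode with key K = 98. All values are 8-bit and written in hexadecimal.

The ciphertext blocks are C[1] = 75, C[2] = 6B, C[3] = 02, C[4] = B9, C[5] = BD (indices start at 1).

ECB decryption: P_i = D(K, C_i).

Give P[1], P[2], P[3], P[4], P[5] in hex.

P[1]: D(K, 75) = 42.
P[2]: D(K, 6B) = 48.
P[3]: D(K, 02) = FF.
P[4]: D(K, B9) = 86.
P[5]: D(K, BD) = BA.

P[1] = 42, P[2] = 48, P[3] = FF, P[4] = 86, P[5] = BA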